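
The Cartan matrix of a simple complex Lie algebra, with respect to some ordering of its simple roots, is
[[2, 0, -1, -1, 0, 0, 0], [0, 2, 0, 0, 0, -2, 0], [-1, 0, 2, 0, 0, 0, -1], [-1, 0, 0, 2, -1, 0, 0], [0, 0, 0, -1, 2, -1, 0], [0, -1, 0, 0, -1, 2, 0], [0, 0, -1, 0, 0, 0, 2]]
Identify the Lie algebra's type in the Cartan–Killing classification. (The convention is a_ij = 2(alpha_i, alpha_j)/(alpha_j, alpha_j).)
The matrix has rank 7 with 2's on the diagonal. Reading the off-diagonal entries as Dynkin edges (a single edge where a_ij = a_ji = -1; a double or triple edge where a_ij * a_ji = 2 or 3), the diagram is a chain of 7 nodes with a double edge at one end; the terminal node there is the unique long simple root (C_7). One simple-root ordering that puts it in standard form is (alpha_7, alpha_3, alpha_1, alpha_4, alpha_5, alpha_6, alpha_2). So the algebra is type C_7, i.e. sp(14).

C_7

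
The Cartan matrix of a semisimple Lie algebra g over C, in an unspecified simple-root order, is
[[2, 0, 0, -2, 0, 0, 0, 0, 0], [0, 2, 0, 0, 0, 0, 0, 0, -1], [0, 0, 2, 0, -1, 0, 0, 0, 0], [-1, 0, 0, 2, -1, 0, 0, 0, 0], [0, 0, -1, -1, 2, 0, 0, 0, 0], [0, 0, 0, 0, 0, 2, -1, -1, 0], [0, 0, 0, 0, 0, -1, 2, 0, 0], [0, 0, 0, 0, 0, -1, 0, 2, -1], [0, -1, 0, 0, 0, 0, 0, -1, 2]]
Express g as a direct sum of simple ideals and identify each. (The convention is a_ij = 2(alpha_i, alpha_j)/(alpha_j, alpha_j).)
The diagram associated to this matrix has two connected components: the simple roots {alpha_2, alpha_6, alpha_7, alpha_8, alpha_9} form a chain of 5 nodes with single edges (A_5), and {alpha_1, alpha_3, alpha_4, alpha_5} form a chain of 4 nodes with a double edge at one end; the terminal node there is the unique long simple root (C_4). A semisimple Lie algebra decomposes uniquely as the direct sum of simple ideals, one per connected component of its Dynkin diagram, so g ≅ A_5 ⊕ C_4 (dimension 35 + 36 = 71).

A_5 (sl(6)) ⊕ C_4 (sp(8))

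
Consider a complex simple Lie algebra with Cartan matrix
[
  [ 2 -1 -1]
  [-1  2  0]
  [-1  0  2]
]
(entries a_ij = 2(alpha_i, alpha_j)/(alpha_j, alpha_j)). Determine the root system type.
A_3

The matrix has rank 3 with 2's on the diagonal. Reading the off-diagonal entries as Dynkin edges (a single edge where a_ij = a_ji = -1; a double or triple edge where a_ij * a_ji = 2 or 3), the diagram is a chain of 3 nodes with single edges (A_3). One simple-root ordering that puts it in standard form is (alpha_2, alpha_1, alpha_3). So the algebra is type A_3, i.e. sl(4).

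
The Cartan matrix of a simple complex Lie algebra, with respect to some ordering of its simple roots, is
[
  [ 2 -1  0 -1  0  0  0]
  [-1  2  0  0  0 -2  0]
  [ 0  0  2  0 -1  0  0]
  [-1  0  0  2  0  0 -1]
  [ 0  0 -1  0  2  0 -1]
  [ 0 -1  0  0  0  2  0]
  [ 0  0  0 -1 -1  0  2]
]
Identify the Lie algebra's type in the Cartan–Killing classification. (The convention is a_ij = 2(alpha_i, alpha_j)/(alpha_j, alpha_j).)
The matrix has rank 7 with 2's on the diagonal. Reading the off-diagonal entries as Dynkin edges (a single edge where a_ij = a_ji = -1; a double or triple edge where a_ij * a_ji = 2 or 3), the diagram is a chain of 7 nodes with a double edge at one end; the terminal node there is the unique short simple root (B_7). One simple-root ordering that puts it in standard form is (alpha_3, alpha_5, alpha_7, alpha_4, alpha_1, alpha_2, alpha_6). So the algebra is type B_7, i.e. so(15).

B7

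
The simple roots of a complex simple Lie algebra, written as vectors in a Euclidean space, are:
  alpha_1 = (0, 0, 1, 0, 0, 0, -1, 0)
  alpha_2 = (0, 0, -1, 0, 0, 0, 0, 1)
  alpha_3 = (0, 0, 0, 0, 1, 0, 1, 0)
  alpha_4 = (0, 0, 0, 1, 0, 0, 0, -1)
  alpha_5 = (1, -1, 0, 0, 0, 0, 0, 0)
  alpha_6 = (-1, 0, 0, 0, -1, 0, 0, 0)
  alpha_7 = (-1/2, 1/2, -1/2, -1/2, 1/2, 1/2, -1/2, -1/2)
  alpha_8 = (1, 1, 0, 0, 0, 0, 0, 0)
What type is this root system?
Compute the Cartan integers a_ij = 2(alpha_i, alpha_j)/(alpha_j, alpha_j); the resulting 8x8 Cartan matrix is
[[2, -1, -1, 0, 0, 0, 0, 0], [-1, 2, 0, -1, 0, 0, 0, 0], [-1, 0, 2, 0, 0, -1, 0, 0], [0, -1, 0, 2, 0, 0, 0, 0], [0, 0, 0, 0, 2, -1, -1, 0], [0, 0, -1, 0, -1, 2, 0, -1], [0, 0, 0, 0, -1, 0, 2, 0], [0, 0, 0, 0, 0, -1, 0, 2]].
All simple roots have the same length, so the diagram is simply laced. The associated Dynkin diagram is a chain of 7 nodes with one extra node attached to the third node from one end (E_8), so the type is E_8.

E_8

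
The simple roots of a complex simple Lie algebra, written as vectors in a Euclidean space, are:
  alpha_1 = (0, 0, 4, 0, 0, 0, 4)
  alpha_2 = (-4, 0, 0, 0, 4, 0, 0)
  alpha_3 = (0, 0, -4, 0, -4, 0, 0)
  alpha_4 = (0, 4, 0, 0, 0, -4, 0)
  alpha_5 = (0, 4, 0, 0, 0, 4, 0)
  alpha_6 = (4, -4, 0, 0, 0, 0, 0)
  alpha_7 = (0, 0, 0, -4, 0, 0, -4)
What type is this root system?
Compute the Cartan integers a_ij = 2(alpha_i, alpha_j)/(alpha_j, alpha_j); the resulting 7x7 Cartan matrix is
[[2, 0, -1, 0, 0, 0, -1], [0, 2, -1, 0, 0, -1, 0], [-1, -1, 2, 0, 0, 0, 0], [0, 0, 0, 2, 0, -1, 0], [0, 0, 0, 0, 2, -1, 0], [0, -1, 0, -1, -1, 2, 0], [-1, 0, 0, 0, 0, 0, 2]].
All simple roots have the same length, so the diagram is simply laced. The associated Dynkin diagram is a chain of 5 nodes with a fork of two nodes at one end (D_7), so the type is D_7 (the algebra so(14)).

D7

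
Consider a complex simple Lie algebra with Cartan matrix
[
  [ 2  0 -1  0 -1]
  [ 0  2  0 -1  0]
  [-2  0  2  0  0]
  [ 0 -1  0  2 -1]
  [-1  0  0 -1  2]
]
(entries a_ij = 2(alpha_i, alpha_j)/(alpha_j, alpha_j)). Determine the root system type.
type C_5

The matrix has rank 5 with 2's on the diagonal. Reading the off-diagonal entries as Dynkin edges (a single edge where a_ij = a_ji = -1; a double or triple edge where a_ij * a_ji = 2 or 3), the diagram is a chain of 5 nodes with a double edge at one end; the terminal node there is the unique long simple root (C_5). One simple-root ordering that puts it in standard form is (alpha_2, alpha_4, alpha_5, alpha_1, alpha_3). So the algebra is type C_5, i.e. sp(10).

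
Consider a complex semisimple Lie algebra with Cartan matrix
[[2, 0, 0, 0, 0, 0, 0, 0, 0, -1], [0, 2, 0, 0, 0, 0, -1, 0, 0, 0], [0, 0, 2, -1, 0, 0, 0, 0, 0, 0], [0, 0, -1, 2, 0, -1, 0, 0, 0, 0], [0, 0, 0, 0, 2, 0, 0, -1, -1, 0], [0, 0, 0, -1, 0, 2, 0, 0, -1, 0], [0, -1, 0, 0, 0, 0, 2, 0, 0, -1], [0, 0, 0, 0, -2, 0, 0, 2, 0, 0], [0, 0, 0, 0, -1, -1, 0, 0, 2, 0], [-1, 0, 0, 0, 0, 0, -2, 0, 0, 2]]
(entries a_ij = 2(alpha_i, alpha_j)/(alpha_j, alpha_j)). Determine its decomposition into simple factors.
The diagram associated to this matrix has two connected components: the simple roots {alpha_3, alpha_4, alpha_5, alpha_6, alpha_8, alpha_9} form a chain of 6 nodes with a double edge at one end; the terminal node there is the unique long simple root (C_6), and {alpha_1, alpha_2, alpha_7, alpha_10} form a chain of 4 nodes with a double edge between the middle two (F_4). A semisimple Lie algebra decomposes uniquely as the direct sum of simple ideals, one per connected component of its Dynkin diagram, so g ≅ C_6 ⊕ F_4 (dimension 78 + 52 = 130).

C_6 (sp(12)) ⊕ F_4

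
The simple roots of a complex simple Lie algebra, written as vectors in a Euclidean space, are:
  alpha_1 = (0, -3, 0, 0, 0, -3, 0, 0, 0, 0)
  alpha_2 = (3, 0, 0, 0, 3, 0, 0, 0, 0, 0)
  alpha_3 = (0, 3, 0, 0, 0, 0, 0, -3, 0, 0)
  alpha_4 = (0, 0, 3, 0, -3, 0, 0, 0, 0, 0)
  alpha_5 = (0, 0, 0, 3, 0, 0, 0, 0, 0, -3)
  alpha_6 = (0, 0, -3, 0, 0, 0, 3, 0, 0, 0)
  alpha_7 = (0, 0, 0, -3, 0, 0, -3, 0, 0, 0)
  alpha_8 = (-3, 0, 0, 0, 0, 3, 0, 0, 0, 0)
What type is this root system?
A_8

Compute the Cartan integers a_ij = 2(alpha_i, alpha_j)/(alpha_j, alpha_j); the resulting 8x8 Cartan matrix is
[[2, 0, -1, 0, 0, 0, 0, -1], [0, 2, 0, -1, 0, 0, 0, -1], [-1, 0, 2, 0, 0, 0, 0, 0], [0, -1, 0, 2, 0, -1, 0, 0], [0, 0, 0, 0, 2, 0, -1, 0], [0, 0, 0, -1, 0, 2, -1, 0], [0, 0, 0, 0, -1, -1, 2, 0], [-1, -1, 0, 0, 0, 0, 0, 2]].
All simple roots have the same length, so the diagram is simply laced. The associated Dynkin diagram is a chain of 8 nodes with single edges (A_8), so the type is A_8 (the algebra sl(9)).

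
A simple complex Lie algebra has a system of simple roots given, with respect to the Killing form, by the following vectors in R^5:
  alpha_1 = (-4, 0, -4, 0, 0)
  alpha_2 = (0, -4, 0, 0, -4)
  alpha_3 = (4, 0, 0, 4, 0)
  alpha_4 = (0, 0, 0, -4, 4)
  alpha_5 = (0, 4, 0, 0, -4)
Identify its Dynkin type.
Compute the Cartan integers a_ij = 2(alpha_i, alpha_j)/(alpha_j, alpha_j); the resulting 5x5 Cartan matrix is
[[2, 0, -1, 0, 0], [0, 2, 0, -1, 0], [-1, 0, 2, -1, 0], [0, -1, -1, 2, -1], [0, 0, 0, -1, 2]].
All simple roots have the same length, so the diagram is simply laced. The associated Dynkin diagram is a chain of 3 nodes with a fork of two nodes at one end (D_5), so the type is D_5 (the algebra so(10)).

D_5 (so(10))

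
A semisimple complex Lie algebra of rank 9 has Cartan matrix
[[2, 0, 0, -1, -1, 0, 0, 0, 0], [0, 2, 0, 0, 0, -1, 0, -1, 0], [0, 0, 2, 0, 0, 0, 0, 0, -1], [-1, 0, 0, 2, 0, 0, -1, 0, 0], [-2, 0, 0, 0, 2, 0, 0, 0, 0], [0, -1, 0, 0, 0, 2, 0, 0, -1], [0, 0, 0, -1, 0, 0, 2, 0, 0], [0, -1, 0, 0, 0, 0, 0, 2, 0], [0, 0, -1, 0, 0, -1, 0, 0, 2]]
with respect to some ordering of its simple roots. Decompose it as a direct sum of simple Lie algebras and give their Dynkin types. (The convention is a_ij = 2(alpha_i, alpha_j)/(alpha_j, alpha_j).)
A_5 (sl(6)) + C_4 (sp(8))

The diagram associated to this matrix has two connected components: the simple roots {alpha_2, alpha_3, alpha_6, alpha_8, alpha_9} form a chain of 5 nodes with single edges (A_5), and {alpha_1, alpha_4, alpha_5, alpha_7} form a chain of 4 nodes with a double edge at one end; the terminal node there is the unique long simple root (C_4). A semisimple Lie algebra decomposes uniquely as the direct sum of simple ideals, one per connected component of its Dynkin diagram, so g ≅ A_5 ⊕ C_4 (dimension 35 + 36 = 71).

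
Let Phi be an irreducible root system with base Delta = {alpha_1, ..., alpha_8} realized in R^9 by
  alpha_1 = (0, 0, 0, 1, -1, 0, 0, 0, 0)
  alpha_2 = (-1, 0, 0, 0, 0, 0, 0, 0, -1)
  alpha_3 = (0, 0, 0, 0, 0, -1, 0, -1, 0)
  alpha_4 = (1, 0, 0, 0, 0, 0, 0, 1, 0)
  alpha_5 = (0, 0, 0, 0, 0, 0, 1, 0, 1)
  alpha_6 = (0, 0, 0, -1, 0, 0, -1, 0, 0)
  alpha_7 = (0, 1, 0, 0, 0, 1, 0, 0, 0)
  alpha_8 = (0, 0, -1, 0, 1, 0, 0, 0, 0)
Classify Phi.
Compute the Cartan integers a_ij = 2(alpha_i, alpha_j)/(alpha_j, alpha_j); the resulting 8x8 Cartan matrix is
[[2, 0, 0, 0, 0, -1, 0, -1], [0, 2, 0, -1, -1, 0, 0, 0], [0, 0, 2, -1, 0, 0, -1, 0], [0, -1, -1, 2, 0, 0, 0, 0], [0, -1, 0, 0, 2, -1, 0, 0], [-1, 0, 0, 0, -1, 2, 0, 0], [0, 0, -1, 0, 0, 0, 2, 0], [-1, 0, 0, 0, 0, 0, 0, 2]].
All simple roots have the same length, so the diagram is simply laced. The associated Dynkin diagram is a chain of 8 nodes with single edges (A_8), so the type is A_8 (the algebra sl(9)).

A_8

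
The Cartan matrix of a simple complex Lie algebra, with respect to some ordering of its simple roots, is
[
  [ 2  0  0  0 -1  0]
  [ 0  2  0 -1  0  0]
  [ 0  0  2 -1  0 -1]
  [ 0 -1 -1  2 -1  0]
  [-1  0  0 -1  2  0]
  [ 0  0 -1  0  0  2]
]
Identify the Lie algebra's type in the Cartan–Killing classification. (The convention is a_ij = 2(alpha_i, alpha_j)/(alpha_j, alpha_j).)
The matrix has rank 6 with 2's on the diagonal. Reading the off-diagonal entries as Dynkin edges (a single edge where a_ij = a_ji = -1; a double or triple edge where a_ij * a_ji = 2 or 3), the diagram is a chain of 5 nodes with one extra node attached to the third node from one end (E_6). One simple-root ordering that puts it in standard form is (alpha_1, alpha_2, alpha_5, alpha_4, alpha_3, alpha_6). So the algebra is type E_6.

E_6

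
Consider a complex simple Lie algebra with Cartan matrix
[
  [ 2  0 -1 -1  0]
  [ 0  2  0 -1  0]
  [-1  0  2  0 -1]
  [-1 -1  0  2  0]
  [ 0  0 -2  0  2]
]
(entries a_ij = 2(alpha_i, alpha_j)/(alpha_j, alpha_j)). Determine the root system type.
C_5 (sp(10))

The matrix has rank 5 with 2's on the diagonal. Reading the off-diagonal entries as Dynkin edges (a single edge where a_ij = a_ji = -1; a double or triple edge where a_ij * a_ji = 2 or 3), the diagram is a chain of 5 nodes with a double edge at one end; the terminal node there is the unique long simple root (C_5). One simple-root ordering that puts it in standard form is (alpha_2, alpha_4, alpha_1, alpha_3, alpha_5). So the algebra is type C_5, i.e. sp(10).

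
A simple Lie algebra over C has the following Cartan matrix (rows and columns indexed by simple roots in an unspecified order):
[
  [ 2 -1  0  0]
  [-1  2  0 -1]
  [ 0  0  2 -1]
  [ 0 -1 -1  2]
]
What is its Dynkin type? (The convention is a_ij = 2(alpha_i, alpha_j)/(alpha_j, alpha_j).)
A_4

The matrix has rank 4 with 2's on the diagonal. Reading the off-diagonal entries as Dynkin edges (a single edge where a_ij = a_ji = -1; a double or triple edge where a_ij * a_ji = 2 or 3), the diagram is a chain of 4 nodes with single edges (A_4). One simple-root ordering that puts it in standard form is (alpha_1, alpha_2, alpha_4, alpha_3). So the algebra is type A_4, i.e. sl(5).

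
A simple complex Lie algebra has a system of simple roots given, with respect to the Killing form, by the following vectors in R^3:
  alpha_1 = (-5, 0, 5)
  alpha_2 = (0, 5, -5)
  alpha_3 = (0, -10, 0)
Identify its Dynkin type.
Compute the Cartan integers a_ij = 2(alpha_i, alpha_j)/(alpha_j, alpha_j); the resulting 3x3 Cartan matrix is
[[2, -1, 0], [-1, 2, -1], [0, -2, 2]].
The roots have two lengths (squared-length ratio 2:1); the short ones are alpha_{1,2}. The associated Dynkin diagram is a chain of 3 nodes with a double edge at one end; the terminal node there is the unique long simple root (C_3), so the type is C_3 (the algebra sp(6)).

C_3 (sp(6))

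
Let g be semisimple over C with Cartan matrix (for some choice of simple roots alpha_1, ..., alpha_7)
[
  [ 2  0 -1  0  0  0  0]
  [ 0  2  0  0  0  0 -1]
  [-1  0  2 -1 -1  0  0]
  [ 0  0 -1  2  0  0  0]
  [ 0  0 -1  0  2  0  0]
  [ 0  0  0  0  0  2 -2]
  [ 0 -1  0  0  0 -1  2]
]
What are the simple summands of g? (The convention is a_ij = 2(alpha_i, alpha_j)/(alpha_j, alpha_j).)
The diagram associated to this matrix has two connected components: the simple roots {alpha_2, alpha_6, alpha_7} form a chain of 3 nodes with a double edge at one end; the terminal node there is the unique long simple root (C_3), and {alpha_1, alpha_3, alpha_4, alpha_5} form a chain of 2 nodes with a fork of two nodes at one end (D_4). A semisimple Lie algebra decomposes uniquely as the direct sum of simple ideals, one per connected component of its Dynkin diagram, so g ≅ C_3 ⊕ D_4 (dimension 21 + 28 = 49).

type C_3 ⊕ type D_4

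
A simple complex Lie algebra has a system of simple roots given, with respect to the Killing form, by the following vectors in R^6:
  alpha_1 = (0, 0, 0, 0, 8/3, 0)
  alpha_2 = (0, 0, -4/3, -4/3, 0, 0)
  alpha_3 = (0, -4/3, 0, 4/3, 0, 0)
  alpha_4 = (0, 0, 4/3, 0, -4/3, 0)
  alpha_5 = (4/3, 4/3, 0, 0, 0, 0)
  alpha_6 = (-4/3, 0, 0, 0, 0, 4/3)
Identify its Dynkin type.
Compute the Cartan integers a_ij = 2(alpha_i, alpha_j)/(alpha_j, alpha_j); the resulting 6x6 Cartan matrix is
[[2, 0, 0, -2, 0, 0], [0, 2, -1, -1, 0, 0], [0, -1, 2, 0, -1, 0], [-1, -1, 0, 2, 0, 0], [0, 0, -1, 0, 2, -1], [0, 0, 0, 0, -1, 2]].
The roots have two lengths (squared-length ratio 2:1); the short ones are alpha_{2,3,4,5,6}. The associated Dynkin diagram is a chain of 6 nodes with a double edge at one end; the terminal node there is the unique long simple root (C_6), so the type is C_6 (the algebra sp(12)).

C6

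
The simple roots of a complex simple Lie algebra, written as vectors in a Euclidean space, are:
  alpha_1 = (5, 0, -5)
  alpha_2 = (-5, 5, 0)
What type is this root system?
Compute the Cartan integers a_ij = 2(alpha_i, alpha_j)/(alpha_j, alpha_j); the resulting 2x2 Cartan matrix is
[[2, -1], [-1, 2]].
All simple roots have the same length, so the diagram is simply laced. The associated Dynkin diagram is a chain of 2 nodes with single edges (A_2), so the type is A_2 (the algebra sl(3)).

A2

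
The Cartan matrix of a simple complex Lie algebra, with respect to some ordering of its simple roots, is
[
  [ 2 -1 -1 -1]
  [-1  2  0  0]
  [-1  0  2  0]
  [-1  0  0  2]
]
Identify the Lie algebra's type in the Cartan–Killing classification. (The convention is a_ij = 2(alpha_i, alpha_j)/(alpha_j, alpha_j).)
The matrix has rank 4 with 2's on the diagonal. Reading the off-diagonal entries as Dynkin edges (a single edge where a_ij = a_ji = -1; a double or triple edge where a_ij * a_ji = 2 or 3), the diagram is a chain of 2 nodes with a fork of two nodes at one end (D_4). One simple-root ordering that puts it in standard form is (alpha_4, alpha_1, alpha_2, alpha_3). So the algebra is type D_4, i.e. so(8).

D_4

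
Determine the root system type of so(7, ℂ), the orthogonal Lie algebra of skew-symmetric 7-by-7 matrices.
This is so(7) with 7 odd, which has dimension 7(7-1)/2 = 21 and rank (7-1)/2 = 3. In the classification of classical Lie algebras, the orthogonal algebra so(2n+1) in an odd number of variables has type B_n; here n = 3, so the Dynkin diagram is a chain of 3 nodes with a double edge at one end; the terminal node there is the unique short simple root (B_3). Hence the type is B_3.

B_3 (so(7))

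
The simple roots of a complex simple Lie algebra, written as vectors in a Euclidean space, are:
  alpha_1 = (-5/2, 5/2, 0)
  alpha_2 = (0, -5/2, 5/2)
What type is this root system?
Compute the Cartan integers a_ij = 2(alpha_i, alpha_j)/(alpha_j, alpha_j); the resulting 2x2 Cartan matrix is
[[2, -1], [-1, 2]].
All simple roots have the same length, so the diagram is simply laced. The associated Dynkin diagram is a chain of 2 nodes with single edges (A_2), so the type is A_2 (the algebra sl(3)).

type A_2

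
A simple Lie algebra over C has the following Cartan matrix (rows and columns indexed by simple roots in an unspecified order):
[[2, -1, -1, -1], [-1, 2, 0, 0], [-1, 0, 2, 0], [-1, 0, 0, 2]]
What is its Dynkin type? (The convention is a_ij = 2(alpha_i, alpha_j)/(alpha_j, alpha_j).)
D_4

The matrix has rank 4 with 2's on the diagonal. Reading the off-diagonal entries as Dynkin edges (a single edge where a_ij = a_ji = -1; a double or triple edge where a_ij * a_ji = 2 or 3), the diagram is a chain of 2 nodes with a fork of two nodes at one end (D_4). One simple-root ordering that puts it in standard form is (alpha_3, alpha_1, alpha_4, alpha_2). So the algebra is type D_4, i.e. so(8).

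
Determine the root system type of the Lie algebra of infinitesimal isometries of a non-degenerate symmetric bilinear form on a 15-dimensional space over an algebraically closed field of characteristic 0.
B_7

This is so(15) with 15 odd, which has dimension 15(15-1)/2 = 105 and rank (15-1)/2 = 7. In the classification of classical Lie algebras, the orthogonal algebra so(2n+1) in an odd number of variables has type B_n; here n = 7, so the Dynkin diagram is a chain of 7 nodes with a double edge at one end; the terminal node there is the unique short simple root (B_7). Hence the type is B_7.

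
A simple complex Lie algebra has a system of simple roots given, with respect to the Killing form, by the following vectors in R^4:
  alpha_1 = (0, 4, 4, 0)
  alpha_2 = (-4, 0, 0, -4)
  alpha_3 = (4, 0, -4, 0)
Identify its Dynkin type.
Compute the Cartan integers a_ij = 2(alpha_i, alpha_j)/(alpha_j, alpha_j); the resulting 3x3 Cartan matrix is
[[2, 0, -1], [0, 2, -1], [-1, -1, 2]].
All simple roots have the same length, so the diagram is simply laced. The associated Dynkin diagram is a chain of 3 nodes with single edges (A_3), so the type is A_3 (the algebra sl(4)).

A_3 (sl(4))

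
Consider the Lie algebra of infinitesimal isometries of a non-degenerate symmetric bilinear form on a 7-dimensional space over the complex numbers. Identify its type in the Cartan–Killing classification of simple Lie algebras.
This is so(7) with 7 odd, which has dimension 7(7-1)/2 = 21 and rank (7-1)/2 = 3. In the classification of classical Lie algebras, the orthogonal algebra so(2n+1) in an odd number of variables has type B_n; here n = 3, so the Dynkin diagram is a chain of 3 nodes with a double edge at one end; the terminal node there is the unique short simple root (B_3). Hence the type is B_3.

B_3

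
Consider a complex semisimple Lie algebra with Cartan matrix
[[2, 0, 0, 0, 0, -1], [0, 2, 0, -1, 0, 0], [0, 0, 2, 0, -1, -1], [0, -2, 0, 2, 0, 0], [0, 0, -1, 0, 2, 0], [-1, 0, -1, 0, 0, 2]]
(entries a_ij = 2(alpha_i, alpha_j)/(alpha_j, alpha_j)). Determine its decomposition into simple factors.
A4 + B2

The diagram associated to this matrix has two connected components: the simple roots {alpha_1, alpha_3, alpha_5, alpha_6} form a chain of 4 nodes with single edges (A_4), and {alpha_2, alpha_4} form a chain of 2 nodes with a double edge at one end; the terminal node there is the unique short simple root (B_2). A semisimple Lie algebra decomposes uniquely as the direct sum of simple ideals, one per connected component of its Dynkin diagram, so g ≅ A_4 ⊕ B_2 (dimension 24 + 10 = 34).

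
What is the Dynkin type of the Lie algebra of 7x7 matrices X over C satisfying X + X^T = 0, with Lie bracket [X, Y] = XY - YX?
type B_3

This is so(7) with 7 odd, which has dimension 7(7-1)/2 = 21 and rank (7-1)/2 = 3. In the classification of classical Lie algebras, the orthogonal algebra so(2n+1) in an odd number of variables has type B_n; here n = 3, so the Dynkin diagram is a chain of 3 nodes with a double edge at one end; the terminal node there is the unique short simple root (B_3). Hence the type is B_3.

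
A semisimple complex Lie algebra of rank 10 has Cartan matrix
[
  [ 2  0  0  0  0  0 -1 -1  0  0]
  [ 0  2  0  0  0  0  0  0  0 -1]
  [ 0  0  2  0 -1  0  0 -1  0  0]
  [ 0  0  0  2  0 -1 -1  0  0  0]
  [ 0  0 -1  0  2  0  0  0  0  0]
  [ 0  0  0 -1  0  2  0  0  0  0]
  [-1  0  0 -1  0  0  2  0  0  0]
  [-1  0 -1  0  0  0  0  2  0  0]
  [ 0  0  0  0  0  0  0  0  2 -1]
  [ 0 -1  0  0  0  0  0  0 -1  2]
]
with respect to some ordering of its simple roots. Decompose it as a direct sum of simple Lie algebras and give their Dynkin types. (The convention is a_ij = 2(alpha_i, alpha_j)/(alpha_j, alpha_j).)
The diagram associated to this matrix has two connected components: the simple roots {alpha_2, alpha_9, alpha_10} form a chain of 3 nodes with single edges (A_3), and {alpha_1, alpha_3, alpha_4, alpha_5, alpha_6, alpha_7, alpha_8} form a chain of 7 nodes with single edges (A_7). A semisimple Lie algebra decomposes uniquely as the direct sum of simple ideals, one per connected component of its Dynkin diagram, so g ≅ A_3 ⊕ A_7 (dimension 15 + 63 = 78).

A_3 (sl(4)) + A_7 (sl(8))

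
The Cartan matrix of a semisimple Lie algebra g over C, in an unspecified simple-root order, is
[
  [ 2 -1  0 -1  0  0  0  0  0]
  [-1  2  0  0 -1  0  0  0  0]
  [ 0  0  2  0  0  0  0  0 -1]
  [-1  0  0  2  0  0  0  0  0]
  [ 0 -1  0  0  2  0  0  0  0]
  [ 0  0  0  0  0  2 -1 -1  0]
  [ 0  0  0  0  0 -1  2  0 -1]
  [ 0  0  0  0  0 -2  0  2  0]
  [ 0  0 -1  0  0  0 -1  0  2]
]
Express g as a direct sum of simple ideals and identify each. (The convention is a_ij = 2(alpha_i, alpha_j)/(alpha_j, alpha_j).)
The diagram associated to this matrix has two connected components: the simple roots {alpha_1, alpha_2, alpha_4, alpha_5} form a chain of 4 nodes with single edges (A_4), and {alpha_3, alpha_6, alpha_7, alpha_8, alpha_9} form a chain of 5 nodes with a double edge at one end; the terminal node there is the unique long simple root (C_5). A semisimple Lie algebra decomposes uniquely as the direct sum of simple ideals, one per connected component of its Dynkin diagram, so g ≅ A_4 ⊕ C_5 (dimension 24 + 55 = 79).

type A_4 + type C_5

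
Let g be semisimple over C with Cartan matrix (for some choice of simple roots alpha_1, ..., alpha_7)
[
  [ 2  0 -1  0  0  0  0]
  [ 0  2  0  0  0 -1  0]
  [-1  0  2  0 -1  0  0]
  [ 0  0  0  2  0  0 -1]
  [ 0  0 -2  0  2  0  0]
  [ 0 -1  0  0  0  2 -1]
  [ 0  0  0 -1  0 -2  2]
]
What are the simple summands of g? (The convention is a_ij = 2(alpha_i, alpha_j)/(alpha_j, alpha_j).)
type C_3 ⊕ type F_4

The diagram associated to this matrix has two connected components: the simple roots {alpha_1, alpha_3, alpha_5} form a chain of 3 nodes with a double edge at one end; the terminal node there is the unique long simple root (C_3), and {alpha_2, alpha_4, alpha_6, alpha_7} form a chain of 4 nodes with a double edge between the middle two (F_4). A semisimple Lie algebra decomposes uniquely as the direct sum of simple ideals, one per connected component of its Dynkin diagram, so g ≅ C_3 ⊕ F_4 (dimension 21 + 52 = 73).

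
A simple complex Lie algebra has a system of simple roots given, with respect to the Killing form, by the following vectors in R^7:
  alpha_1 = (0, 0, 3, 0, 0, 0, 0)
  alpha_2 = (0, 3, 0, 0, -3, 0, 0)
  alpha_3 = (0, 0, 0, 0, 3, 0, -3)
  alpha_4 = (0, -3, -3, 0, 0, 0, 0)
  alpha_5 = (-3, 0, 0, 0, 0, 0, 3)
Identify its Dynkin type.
Compute the Cartan integers a_ij = 2(alpha_i, alpha_j)/(alpha_j, alpha_j); the resulting 5x5 Cartan matrix is
[[2, 0, 0, -1, 0], [0, 2, -1, -1, 0], [0, -1, 2, 0, -1], [-2, -1, 0, 2, 0], [0, 0, -1, 0, 2]].
The roots have two lengths (squared-length ratio 2:1); the short ones are alpha_{1}. The associated Dynkin diagram is a chain of 5 nodes with a double edge at one end; the terminal node there is the unique short simple root (B_5), so the type is B_5 (the algebra so(11)).

B_5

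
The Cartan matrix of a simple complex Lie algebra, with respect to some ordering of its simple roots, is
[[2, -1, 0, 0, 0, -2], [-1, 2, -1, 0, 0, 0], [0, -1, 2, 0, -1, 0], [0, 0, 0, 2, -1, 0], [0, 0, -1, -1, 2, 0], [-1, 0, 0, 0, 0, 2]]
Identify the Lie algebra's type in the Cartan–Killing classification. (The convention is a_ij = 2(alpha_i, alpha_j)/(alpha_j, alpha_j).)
B_6

The matrix has rank 6 with 2's on the diagonal. Reading the off-diagonal entries as Dynkin edges (a single edge where a_ij = a_ji = -1; a double or triple edge where a_ij * a_ji = 2 or 3), the diagram is a chain of 6 nodes with a double edge at one end; the terminal node there is the unique short simple root (B_6). One simple-root ordering that puts it in standard form is (alpha_4, alpha_5, alpha_3, alpha_2, alpha_1, alpha_6). So the algebra is type B_6, i.e. so(13).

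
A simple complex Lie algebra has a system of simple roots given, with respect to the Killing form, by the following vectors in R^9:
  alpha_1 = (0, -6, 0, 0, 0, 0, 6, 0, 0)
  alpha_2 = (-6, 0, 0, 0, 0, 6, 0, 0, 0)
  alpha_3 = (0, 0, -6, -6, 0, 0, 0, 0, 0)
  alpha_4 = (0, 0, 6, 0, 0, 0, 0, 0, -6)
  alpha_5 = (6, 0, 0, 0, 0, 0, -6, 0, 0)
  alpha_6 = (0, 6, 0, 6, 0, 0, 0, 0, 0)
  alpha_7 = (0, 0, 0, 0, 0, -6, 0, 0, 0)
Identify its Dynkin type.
Compute the Cartan integers a_ij = 2(alpha_i, alpha_j)/(alpha_j, alpha_j); the resulting 7x7 Cartan matrix is
[[2, 0, 0, 0, -1, -1, 0], [0, 2, 0, 0, -1, 0, -2], [0, 0, 2, -1, 0, -1, 0], [0, 0, -1, 2, 0, 0, 0], [-1, -1, 0, 0, 2, 0, 0], [-1, 0, -1, 0, 0, 2, 0], [0, -1, 0, 0, 0, 0, 2]].
The roots have two lengths (squared-length ratio 2:1); the short ones are alpha_{7}. The associated Dynkin diagram is a chain of 7 nodes with a double edge at one end; the terminal node there is the unique short simple root (B_7), so the type is B_7 (the algebra so(15)).

type B_7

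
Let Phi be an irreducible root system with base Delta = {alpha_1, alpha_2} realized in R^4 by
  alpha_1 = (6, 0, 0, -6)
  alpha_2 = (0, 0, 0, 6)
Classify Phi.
Compute the Cartan integers a_ij = 2(alpha_i, alpha_j)/(alpha_j, alpha_j); the resulting 2x2 Cartan matrix is
[[2, -2], [-1, 2]].
The roots have two lengths (squared-length ratio 2:1); the short ones are alpha_{2}. The associated Dynkin diagram is a chain of 2 nodes with a double edge at one end; the terminal node there is the unique short simple root (B_2), so the type is B_2 (the algebra so(5)).

B_2 (so(5))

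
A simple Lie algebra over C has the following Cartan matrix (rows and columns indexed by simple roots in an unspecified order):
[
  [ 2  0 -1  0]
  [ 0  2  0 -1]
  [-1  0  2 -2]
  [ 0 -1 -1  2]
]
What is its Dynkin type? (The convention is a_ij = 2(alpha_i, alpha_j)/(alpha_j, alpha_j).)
The matrix has rank 4 with 2's on the diagonal. Reading the off-diagonal entries as Dynkin edges (a single edge where a_ij = a_ji = -1; a double or triple edge where a_ij * a_ji = 2 or 3), the diagram is a chain of 4 nodes with a double edge between the middle two (F_4). One simple-root ordering that puts it in standard form is (alpha_1, alpha_3, alpha_4, alpha_2). So the algebra is type F_4.

F4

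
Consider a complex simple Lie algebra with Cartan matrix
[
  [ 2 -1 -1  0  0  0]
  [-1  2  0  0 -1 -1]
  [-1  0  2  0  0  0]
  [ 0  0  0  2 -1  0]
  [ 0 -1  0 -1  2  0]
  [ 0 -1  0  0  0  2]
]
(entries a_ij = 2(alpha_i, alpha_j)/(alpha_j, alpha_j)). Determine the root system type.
type E_6

The matrix has rank 6 with 2's on the diagonal. Reading the off-diagonal entries as Dynkin edges (a single edge where a_ij = a_ji = -1; a double or triple edge where a_ij * a_ji = 2 or 3), the diagram is a chain of 5 nodes with one extra node attached to the third node from one end (E_6). One simple-root ordering that puts it in standard form is (alpha_4, alpha_6, alpha_5, alpha_2, alpha_1, alpha_3). So the algebra is type E_6.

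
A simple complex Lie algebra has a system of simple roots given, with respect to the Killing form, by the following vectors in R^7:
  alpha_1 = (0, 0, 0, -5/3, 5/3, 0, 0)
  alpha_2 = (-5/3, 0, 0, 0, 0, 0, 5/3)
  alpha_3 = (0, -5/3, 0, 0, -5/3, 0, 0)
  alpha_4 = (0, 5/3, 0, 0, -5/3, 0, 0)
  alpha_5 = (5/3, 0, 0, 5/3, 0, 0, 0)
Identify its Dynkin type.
Compute the Cartan integers a_ij = 2(alpha_i, alpha_j)/(alpha_j, alpha_j); the resulting 5x5 Cartan matrix is
[[2, 0, -1, -1, -1], [0, 2, 0, 0, -1], [-1, 0, 2, 0, 0], [-1, 0, 0, 2, 0], [-1, -1, 0, 0, 2]].
All simple roots have the same length, so the diagram is simply laced. The associated Dynkin diagram is a chain of 3 nodes with a fork of two nodes at one end (D_5), so the type is D_5 (the algebra so(10)).

D_5 (so(10))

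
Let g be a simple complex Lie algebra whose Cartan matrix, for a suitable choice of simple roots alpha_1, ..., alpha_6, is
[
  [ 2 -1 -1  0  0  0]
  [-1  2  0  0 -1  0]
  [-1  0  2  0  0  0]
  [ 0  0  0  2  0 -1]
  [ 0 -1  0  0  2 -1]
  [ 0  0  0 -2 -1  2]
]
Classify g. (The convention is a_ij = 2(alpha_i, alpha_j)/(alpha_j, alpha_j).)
The matrix has rank 6 with 2's on the diagonal. Reading the off-diagonal entries as Dynkin edges (a single edge where a_ij = a_ji = -1; a double or triple edge where a_ij * a_ji = 2 or 3), the diagram is a chain of 6 nodes with a double edge at one end; the terminal node there is the unique short simple root (B_6). One simple-root ordering that puts it in standard form is (alpha_3, alpha_1, alpha_2, alpha_5, alpha_6, alpha_4). So the algebra is type B_6, i.e. so(13).

B_6 (so(13))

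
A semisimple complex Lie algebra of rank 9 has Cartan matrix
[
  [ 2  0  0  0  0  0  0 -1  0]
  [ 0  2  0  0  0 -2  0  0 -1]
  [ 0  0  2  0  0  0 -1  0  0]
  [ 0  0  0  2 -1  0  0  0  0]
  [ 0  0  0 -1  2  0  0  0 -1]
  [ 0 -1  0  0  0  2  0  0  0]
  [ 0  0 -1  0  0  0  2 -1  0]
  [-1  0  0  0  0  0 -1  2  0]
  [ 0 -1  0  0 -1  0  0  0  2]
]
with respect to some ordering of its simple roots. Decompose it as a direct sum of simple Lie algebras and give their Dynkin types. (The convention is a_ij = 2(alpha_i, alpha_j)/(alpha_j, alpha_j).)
The diagram associated to this matrix has two connected components: the simple roots {alpha_1, alpha_3, alpha_7, alpha_8} form a chain of 4 nodes with single edges (A_4), and {alpha_2, alpha_4, alpha_5, alpha_6, alpha_9} form a chain of 5 nodes with a double edge at one end; the terminal node there is the unique short simple root (B_5). A semisimple Lie algebra decomposes uniquely as the direct sum of simple ideals, one per connected component of its Dynkin diagram, so g ≅ A_4 ⊕ B_5 (dimension 24 + 55 = 79).

A4 ⊕ B5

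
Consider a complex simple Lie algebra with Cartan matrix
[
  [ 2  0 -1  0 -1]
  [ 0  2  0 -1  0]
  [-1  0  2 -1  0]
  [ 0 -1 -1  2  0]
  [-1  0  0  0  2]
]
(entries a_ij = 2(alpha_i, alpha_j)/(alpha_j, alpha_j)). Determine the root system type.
The matrix has rank 5 with 2's on the diagonal. Reading the off-diagonal entries as Dynkin edges (a single edge where a_ij = a_ji = -1; a double or triple edge where a_ij * a_ji = 2 or 3), the diagram is a chain of 5 nodes with single edges (A_5). One simple-root ordering that puts it in standard form is (alpha_5, alpha_1, alpha_3, alpha_4, alpha_2). So the algebra is type A_5, i.e. sl(6).

A5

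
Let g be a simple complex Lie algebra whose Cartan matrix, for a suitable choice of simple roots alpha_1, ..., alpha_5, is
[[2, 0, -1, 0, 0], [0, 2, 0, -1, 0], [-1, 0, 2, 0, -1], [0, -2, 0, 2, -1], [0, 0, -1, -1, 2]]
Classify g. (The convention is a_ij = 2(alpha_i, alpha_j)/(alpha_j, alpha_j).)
B_5 (so(11))

The matrix has rank 5 with 2's on the diagonal. Reading the off-diagonal entries as Dynkin edges (a single edge where a_ij = a_ji = -1; a double or triple edge where a_ij * a_ji = 2 or 3), the diagram is a chain of 5 nodes with a double edge at one end; the terminal node there is the unique short simple root (B_5). One simple-root ordering that puts it in standard form is (alpha_1, alpha_3, alpha_5, alpha_4, alpha_2). So the algebra is type B_5, i.e. so(11).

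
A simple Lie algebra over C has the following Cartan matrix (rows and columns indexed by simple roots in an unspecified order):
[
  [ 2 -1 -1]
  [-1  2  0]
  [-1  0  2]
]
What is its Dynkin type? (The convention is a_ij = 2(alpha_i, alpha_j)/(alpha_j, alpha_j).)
A3

The matrix has rank 3 with 2's on the diagonal. Reading the off-diagonal entries as Dynkin edges (a single edge where a_ij = a_ji = -1; a double or triple edge where a_ij * a_ji = 2 or 3), the diagram is a chain of 3 nodes with single edges (A_3). One simple-root ordering that puts it in standard form is (alpha_2, alpha_1, alpha_3). So the algebra is type A_3, i.e. sl(4).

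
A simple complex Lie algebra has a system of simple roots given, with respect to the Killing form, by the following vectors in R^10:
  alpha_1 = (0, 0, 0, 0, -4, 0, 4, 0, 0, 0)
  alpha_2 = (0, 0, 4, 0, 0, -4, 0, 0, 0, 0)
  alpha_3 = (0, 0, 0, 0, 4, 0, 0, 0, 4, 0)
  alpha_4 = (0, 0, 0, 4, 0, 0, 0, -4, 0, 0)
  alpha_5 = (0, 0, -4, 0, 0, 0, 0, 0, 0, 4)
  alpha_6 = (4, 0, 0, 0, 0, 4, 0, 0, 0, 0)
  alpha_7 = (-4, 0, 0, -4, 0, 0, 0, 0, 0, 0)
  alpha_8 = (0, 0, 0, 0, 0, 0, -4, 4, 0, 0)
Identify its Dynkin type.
A8

Compute the Cartan integers a_ij = 2(alpha_i, alpha_j)/(alpha_j, alpha_j); the resulting 8x8 Cartan matrix is
[[2, 0, -1, 0, 0, 0, 0, -1], [0, 2, 0, 0, -1, -1, 0, 0], [-1, 0, 2, 0, 0, 0, 0, 0], [0, 0, 0, 2, 0, 0, -1, -1], [0, -1, 0, 0, 2, 0, 0, 0], [0, -1, 0, 0, 0, 2, -1, 0], [0, 0, 0, -1, 0, -1, 2, 0], [-1, 0, 0, -1, 0, 0, 0, 2]].
All simple roots have the same length, so the diagram is simply laced. The associated Dynkin diagram is a chain of 8 nodes with single edges (A_8), so the type is A_8 (the algebra sl(9)).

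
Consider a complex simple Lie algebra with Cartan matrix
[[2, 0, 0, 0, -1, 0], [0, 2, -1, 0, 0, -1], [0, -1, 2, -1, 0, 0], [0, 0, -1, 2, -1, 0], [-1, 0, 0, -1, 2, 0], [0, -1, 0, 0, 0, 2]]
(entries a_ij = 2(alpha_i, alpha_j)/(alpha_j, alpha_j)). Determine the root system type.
The matrix has rank 6 with 2's on the diagonal. Reading the off-diagonal entries as Dynkin edges (a single edge where a_ij = a_ji = -1; a double or triple edge where a_ij * a_ji = 2 or 3), the diagram is a chain of 6 nodes with single edges (A_6). One simple-root ordering that puts it in standard form is (alpha_6, alpha_2, alpha_3, alpha_4, alpha_5, alpha_1). So the algebra is type A_6, i.e. sl(7).

type A_6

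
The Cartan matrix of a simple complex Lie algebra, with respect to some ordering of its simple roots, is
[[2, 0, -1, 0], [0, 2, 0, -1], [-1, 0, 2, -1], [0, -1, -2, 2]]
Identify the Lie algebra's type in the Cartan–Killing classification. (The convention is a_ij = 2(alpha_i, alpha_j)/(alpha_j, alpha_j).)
F_4

The matrix has rank 4 with 2's on the diagonal. Reading the off-diagonal entries as Dynkin edges (a single edge where a_ij = a_ji = -1; a double or triple edge where a_ij * a_ji = 2 or 3), the diagram is a chain of 4 nodes with a double edge between the middle two (F_4). One simple-root ordering that puts it in standard form is (alpha_2, alpha_4, alpha_3, alpha_1). So the algebra is type F_4.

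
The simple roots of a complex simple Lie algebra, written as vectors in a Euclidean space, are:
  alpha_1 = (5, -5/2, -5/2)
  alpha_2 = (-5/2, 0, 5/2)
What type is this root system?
Compute the Cartan integers a_ij = 2(alpha_i, alpha_j)/(alpha_j, alpha_j); the resulting 2x2 Cartan matrix is
[[2, -3], [-1, 2]].
The roots have two lengths (squared-length ratio 3:1); the short ones are alpha_{2}. The associated Dynkin diagram is two nodes joined by a triple edge (G_2), so the type is G_2.

G_2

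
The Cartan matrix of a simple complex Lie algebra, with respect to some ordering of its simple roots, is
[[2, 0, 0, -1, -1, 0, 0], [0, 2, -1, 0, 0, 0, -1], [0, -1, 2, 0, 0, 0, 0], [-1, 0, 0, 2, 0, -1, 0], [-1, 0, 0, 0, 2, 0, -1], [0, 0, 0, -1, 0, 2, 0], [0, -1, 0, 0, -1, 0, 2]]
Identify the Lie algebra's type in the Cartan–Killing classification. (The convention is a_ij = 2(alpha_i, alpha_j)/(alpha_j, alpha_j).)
The matrix has rank 7 with 2's on the diagonal. Reading the off-diagonal entries as Dynkin edges (a single edge where a_ij = a_ji = -1; a double or triple edge where a_ij * a_ji = 2 or 3), the diagram is a chain of 7 nodes with single edges (A_7). One simple-root ordering that puts it in standard form is (alpha_6, alpha_4, alpha_1, alpha_5, alpha_7, alpha_2, alpha_3). So the algebra is type A_7, i.e. sl(8).

A_7 (sl(8))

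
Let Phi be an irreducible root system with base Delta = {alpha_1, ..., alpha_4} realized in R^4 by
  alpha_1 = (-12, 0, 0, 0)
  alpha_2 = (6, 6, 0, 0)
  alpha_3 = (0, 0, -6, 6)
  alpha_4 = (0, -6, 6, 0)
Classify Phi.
type C_4

Compute the Cartan integers a_ij = 2(alpha_i, alpha_j)/(alpha_j, alpha_j); the resulting 4x4 Cartan matrix is
[[2, -2, 0, 0], [-1, 2, 0, -1], [0, 0, 2, -1], [0, -1, -1, 2]].
The roots have two lengths (squared-length ratio 2:1); the short ones are alpha_{2,3,4}. The associated Dynkin diagram is a chain of 4 nodes with a double edge at one end; the terminal node there is the unique long simple root (C_4), so the type is C_4 (the algebra sp(8)).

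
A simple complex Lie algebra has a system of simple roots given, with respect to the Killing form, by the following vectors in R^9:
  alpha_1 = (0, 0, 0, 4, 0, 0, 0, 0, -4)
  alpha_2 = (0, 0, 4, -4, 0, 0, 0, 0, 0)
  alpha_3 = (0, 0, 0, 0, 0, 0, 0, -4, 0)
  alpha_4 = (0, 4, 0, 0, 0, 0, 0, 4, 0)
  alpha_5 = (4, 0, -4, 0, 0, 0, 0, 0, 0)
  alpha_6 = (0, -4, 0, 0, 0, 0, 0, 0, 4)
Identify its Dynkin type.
Compute the Cartan integers a_ij = 2(alpha_i, alpha_j)/(alpha_j, alpha_j); the resulting 6x6 Cartan matrix is
[[2, -1, 0, 0, 0, -1], [-1, 2, 0, 0, -1, 0], [0, 0, 2, -1, 0, 0], [0, 0, -2, 2, 0, -1], [0, -1, 0, 0, 2, 0], [-1, 0, 0, -1, 0, 2]].
The roots have two lengths (squared-length ratio 2:1); the short ones are alpha_{3}. The associated Dynkin diagram is a chain of 6 nodes with a double edge at one end; the terminal node there is the unique short simple root (B_6), so the type is B_6 (the algebra so(13)).

B6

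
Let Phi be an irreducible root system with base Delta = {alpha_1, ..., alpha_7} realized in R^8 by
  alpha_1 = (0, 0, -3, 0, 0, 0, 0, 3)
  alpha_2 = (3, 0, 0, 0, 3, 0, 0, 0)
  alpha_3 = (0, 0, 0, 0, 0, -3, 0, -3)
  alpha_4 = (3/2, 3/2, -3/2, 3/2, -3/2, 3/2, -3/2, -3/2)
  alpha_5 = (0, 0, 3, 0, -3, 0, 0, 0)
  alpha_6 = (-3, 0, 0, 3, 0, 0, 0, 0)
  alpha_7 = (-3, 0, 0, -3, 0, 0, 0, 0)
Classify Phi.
type E_7

Compute the Cartan integers a_ij = 2(alpha_i, alpha_j)/(alpha_j, alpha_j); the resulting 7x7 Cartan matrix is
[[2, 0, -1, 0, -1, 0, 0], [0, 2, 0, 0, -1, -1, -1], [-1, 0, 2, 0, 0, 0, 0], [0, 0, 0, 2, 0, 0, -1], [-1, -1, 0, 0, 2, 0, 0], [0, -1, 0, 0, 0, 2, 0], [0, -1, 0, -1, 0, 0, 2]].
All simple roots have the same length, so the diagram is simply laced. The associated Dynkin diagram is a chain of 6 nodes with one extra node attached to the third node from one end (E_7), so the type is E_7.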